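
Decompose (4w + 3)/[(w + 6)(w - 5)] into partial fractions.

At w=-6: P = (4·(-6) + 3)/(-6 - 5) = 21/11. At w=5: Q = (4·5 + 3)/(5 + 6) = 23/11
Result: (21/11)/(w + 6) + (23/11)/(w - 5)


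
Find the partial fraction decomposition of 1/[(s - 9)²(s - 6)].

Cover-up at s=6: C = 1/(6 - 9)² = 1/9. Cover-up at s=9: B = 1/(9 - 6) = 1/3. Comparing s² coeff: A = -C = -1/9
Result: (-1/9)/(s - 9) + (1/3)/(s - 9)² + (1/9)/(s - 6)


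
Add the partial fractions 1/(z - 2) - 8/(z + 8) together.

Common denominator (z - 2)(z + 8). Numerator: 1(z + 8) - 8(z - 2) = (z + 8) - (8z - 16) = -7z + 24
Result: (-7z + 24)/[(z - 2)(z + 8)]


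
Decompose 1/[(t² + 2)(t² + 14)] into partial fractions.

Coefficient matching gives α = γ = 0, β = 1/(14-2) = 1/12, δ = -β = -1/12
Result: (1/12)/(t² + 2) - (1/12)/(t² + 14)


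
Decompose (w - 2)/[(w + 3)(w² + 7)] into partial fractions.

At w=-3: A = (1·(-3) - 2)/((-3)² + 7) = -5/16. B = -A = 5/16, C = 1 - (-3)·A = 1/16
Result: (-5/16)/(w + 3) + ((5/16)w + 1/16)/(w² + 7)


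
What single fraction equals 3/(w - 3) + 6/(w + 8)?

Common denominator (w - 3)(w + 8). Numerator: 3(w + 8) + 6(w - 3) = (3w + 24) + (6w - 18) = 9w + 6
Result: (9w + 6)/[(w - 3)(w + 8)]


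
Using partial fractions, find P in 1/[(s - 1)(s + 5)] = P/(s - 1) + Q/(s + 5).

Cover-up at s = 1: P = 1/(1 + 5) = 1/6


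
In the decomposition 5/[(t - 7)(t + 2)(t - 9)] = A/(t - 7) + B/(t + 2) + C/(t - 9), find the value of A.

Cover-up at t = 7: A = 5/[(7 + 2)(7 - 9)] = 5/[(9)(-2)] = -5/18


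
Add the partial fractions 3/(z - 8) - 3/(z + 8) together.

Common denominator (z - 8)(z + 8). Numerator: 3(z + 8) - 3(z - 8) = (3z + 24) - (3z - 24) = 48
Result: (48)/[(z - 8)(z + 8)]


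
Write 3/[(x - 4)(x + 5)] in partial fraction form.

3/(x - 4)(x + 5) = P/(x - 4) + Q/(x + 5). P = 3/(4 + 5) = 1/3, Q = 3/(-5 - 4) = -1/3
Result: (1/3)/(x - 4) - (1/3)/(x + 5)


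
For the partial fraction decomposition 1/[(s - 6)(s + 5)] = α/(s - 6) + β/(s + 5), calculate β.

Cover-up at s = -5: β = 1/(-5 - 6) = -1/11


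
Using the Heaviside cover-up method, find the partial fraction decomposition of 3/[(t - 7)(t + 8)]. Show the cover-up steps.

Cover (t - 7): set t=7, get A = 3/(7 + 8) = 1/5. Cover (t + 8): set t=-8, get B = 3/(-8 - 7) = -1/5.
Result: (1/5)/(t - 7) - (1/5)/(t + 8)


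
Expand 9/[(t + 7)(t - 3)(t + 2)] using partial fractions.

Using cover-up method: P = 9/50, Q = 9/50, R = -9/25
Result: (9/50)/(t + 7) + (9/50)/(t - 3) - (9/25)/(t + 2)


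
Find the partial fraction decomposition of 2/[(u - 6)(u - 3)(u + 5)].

Using cover-up method: α = 2/33, β = -1/12, γ = 1/44
Result: (2/33)/(u - 6) - (1/12)/(u - 3) + (1/44)/(u + 5)


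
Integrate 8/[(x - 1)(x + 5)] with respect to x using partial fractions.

Decompose: 8/[(x - 1)(x + 5)] = (4/3)/(x - 1) - (4/3)/(x + 5). Integrate each term: (4/3) ln|(x - 1)| - (4/3) ln|(x + 5)| + C


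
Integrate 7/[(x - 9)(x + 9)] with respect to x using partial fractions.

Decompose: 7/[(x - 9)(x + 9)] = (7/18)/(x - 9) - (7/18)/(x + 9). Integrate each term: (7/18) ln|(x - 9)| - (7/18) ln|(x + 9)| + C


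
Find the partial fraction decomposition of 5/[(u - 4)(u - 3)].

5/(u - 4)(u - 3) = A/(u - 4) + B/(u - 3). A = 5/(4 - 3) = 5, B = 5/(3 - 4) = -5
Result: 5/(u - 4) - 5/(u - 3)


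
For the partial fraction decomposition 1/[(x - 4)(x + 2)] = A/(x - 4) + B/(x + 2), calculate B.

Cover-up at x = -2: B = 1/(-2 - 4) = -1/6


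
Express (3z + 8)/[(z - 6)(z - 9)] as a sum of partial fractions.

At z=6: P = (3·6 + 8)/(6 - 9) = -26/3. At z=9: Q = (3·9 + 8)/(9 - 6) = 35/3
Result: (-26/3)/(z - 6) + (35/3)/(z - 9)


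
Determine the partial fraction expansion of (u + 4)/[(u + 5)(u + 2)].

At u=-5: α = (1·(-5) + 4)/(-5 + 2) = 1/3. At u=-2: β = (1·(-2) + 4)/(-2 + 5) = 2/3
Result: (1/3)/(u + 5) + (2/3)/(u + 2)


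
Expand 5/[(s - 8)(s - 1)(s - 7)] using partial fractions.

Using cover-up method: A = 5/7, B = 5/42, C = -5/6
Result: (5/7)/(s - 8) + (5/42)/(s - 1) - (5/6)/(s - 7)


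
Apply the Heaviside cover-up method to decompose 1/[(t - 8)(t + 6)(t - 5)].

Cover (t - 8), t=8: A = 1/[(8 + 6)(8 - 5)] = 1/42. Cover (t + 6), t=-6: B = 1/[(-6 - 8)(-6 - 5)] = 1/154. Cover (t - 5), t=5: C = 1/[(5 - 8)(5 + 6)] = -1/33.
Result: (1/42)/(t - 8) + (1/154)/(t + 6) - (1/33)/(t - 5)


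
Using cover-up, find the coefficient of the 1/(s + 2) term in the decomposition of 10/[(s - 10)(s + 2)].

Cover (s + 2), set s=-2: 10/((s - 10) at s=-2) = 10/(-12) = -5/6


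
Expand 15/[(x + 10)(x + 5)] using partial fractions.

15/(x + 10)(x + 5) = A/(x + 10) + B/(x + 5). A = 15/(-10 + 5) = -3, B = 15/(-5 + 10) = 3
Result: -3/(x + 10) + 3/(x + 5)


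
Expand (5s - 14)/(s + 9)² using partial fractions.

(5s - 14) = α(s + 9) + β. At s = -9: β = 5·(-9) - 14 = -59. Coeff of s: α = 5
Result: 5/(s + 9) - 59/(s + 9)²


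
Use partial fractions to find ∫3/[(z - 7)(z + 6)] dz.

Decompose: 3/[(z - 7)(z + 6)] = (3/13)/(z - 7) - (3/13)/(z + 6). Integrate each term: (3/13) ln|(z - 7)| - (3/13) ln|(z + 6)| + C


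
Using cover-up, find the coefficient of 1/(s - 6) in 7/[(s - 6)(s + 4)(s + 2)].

Cover (s - 6), set s=6: 7/[(6 + 4)(6 + 2)] = 7/80


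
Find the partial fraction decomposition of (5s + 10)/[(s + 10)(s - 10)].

At s=-10: α = (5·(-10) + 10)/(-10 - 10) = 2. At s=10: β = (5·10 + 10)/(10 + 10) = 3
Result: 2/(s + 10) + 3/(s - 10)


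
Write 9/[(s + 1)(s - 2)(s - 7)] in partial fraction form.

Using cover-up method: α = 3/8, β = -3/5, γ = 9/40
Result: (3/8)/(s + 1) - (3/5)/(s - 2) + (9/40)/(s - 7)


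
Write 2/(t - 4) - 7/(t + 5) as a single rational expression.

Common denominator (t - 4)(t + 5). Numerator: 2(t + 5) - 7(t - 4) = (2t + 10) - (7t - 28) = -5t + 38
Result: (-5t + 38)/[(t - 4)(t + 5)]


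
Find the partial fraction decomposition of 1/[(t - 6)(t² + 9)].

Cover-up at t = 6: α = 1/(6² + 9) = 1/45. Then β = -α = -1/45, γ = -α·(0 + 6) = -2/15
Result: (1/45)/(t - 6) - ((1/45)t + 2/15)/(t² + 9)


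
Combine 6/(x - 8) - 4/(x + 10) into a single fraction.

Common denominator (x - 8)(x + 10). Numerator: 6(x + 10) - 4(x - 8) = (6x + 60) - (4x - 32) = 2x + 92
Result: (2x + 92)/[(x - 8)(x + 10)]


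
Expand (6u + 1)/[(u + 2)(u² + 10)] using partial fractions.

At u=-2: P = (6·(-2) + 1)/((-2)² + 10) = -11/14. Q = -P = 11/14, R = 6 - (-2)·P = 31/7
Result: (-11/14)/(u + 2) + ((11/14)u + 31/7)/(u² + 10)


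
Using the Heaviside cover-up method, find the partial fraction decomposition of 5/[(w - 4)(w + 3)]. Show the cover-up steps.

Cover (w - 4): set w=4, get A = 5/(4 + 3) = 5/7. Cover (w + 3): set w=-3, get B = 5/(-3 - 4) = -5/7.
Result: (5/7)/(w - 4) - (5/7)/(w + 3)


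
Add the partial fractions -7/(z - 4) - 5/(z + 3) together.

Common denominator (z - 4)(z + 3). Numerator: -7(z + 3) - 5(z - 4) = (-7z - 21) - (5z - 20) = -12z - 1
Result: (-12z - 1)/[(z - 4)(z + 3)]


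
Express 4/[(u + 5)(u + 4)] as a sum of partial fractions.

4/(u + 5)(u + 4) = A/(u + 5) + B/(u + 4). A = 4/(-5 + 4) = -4, B = 4/(-4 + 5) = 4
Result: -4/(u + 5) + 4/(u + 4)


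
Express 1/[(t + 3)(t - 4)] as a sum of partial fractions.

1/(t + 3)(t - 4) = A/(t + 3) + B/(t - 4). A = 1/(-3 - 4) = -1/7, B = 1/(4 + 3) = 1/7
Result: (-1/7)/(t + 3) + (1/7)/(t - 4)


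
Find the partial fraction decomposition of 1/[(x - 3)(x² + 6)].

Cover-up at x = 3: A = 1/(3² + 6) = 1/15. Then B = -A = -1/15, C = -A·(0 + 3) = -1/5
Result: (1/15)/(x - 3) - ((1/15)x + 1/5)/(x² + 6)


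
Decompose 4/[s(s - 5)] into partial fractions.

4/s(s - 5) = A/s + B/(s - 5). A = 4/(0 - 5) = -4/5, B = 4/(5 - 0) = 4/5
Result: (-4/5)/s + (4/5)/(s - 5)


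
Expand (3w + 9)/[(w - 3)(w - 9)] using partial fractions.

At w=3: A = (3·3 + 9)/(3 - 9) = -3. At w=9: B = (3·9 + 9)/(9 - 3) = 6
Result: -3/(w - 3) + 6/(w - 9)


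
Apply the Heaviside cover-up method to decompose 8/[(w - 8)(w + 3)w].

Cover (w - 8), w=8: P = 8/[(8 + 3)(8 - 0)] = 1/11. Cover (w + 3), w=-3: Q = 8/[(-3 - 8)(-3 - 0)] = 8/33. Cover w, w=0: R = 8/[(0 - 8)(0 + 3)] = -1/3.
Result: (1/11)/(w - 8) + (8/33)/(w + 3) - (1/3)/w


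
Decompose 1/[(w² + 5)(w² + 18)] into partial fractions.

Coefficient matching gives P = R = 0, Q = 1/(18-5) = 1/13, S = -Q = -1/13
Result: (1/13)/(w² + 5) - (1/13)/(w² + 18)


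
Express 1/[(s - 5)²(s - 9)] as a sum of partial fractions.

Cover-up at s=9: C = 1/(9 - 5)² = 1/16. Cover-up at s=5: B = 1/(5 - 9) = -1/4. Comparing s² coeff: A = -C = -1/16
Result: (-1/16)/(s - 5) - (1/4)/(s - 5)² + (1/16)/(s - 9)


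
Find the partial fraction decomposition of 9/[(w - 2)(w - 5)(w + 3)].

Using cover-up method: A = -3/5, B = 3/8, C = 9/40
Result: (-3/5)/(w - 2) + (3/8)/(w - 5) + (9/40)/(w + 3)


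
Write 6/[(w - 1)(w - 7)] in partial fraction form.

6/(w - 1)(w - 7) = A/(w - 1) + B/(w - 7). A = 6/(1 - 7) = -1, B = 6/(7 - 1) = 1
Result: -1/(w - 1) + 1/(w - 7)


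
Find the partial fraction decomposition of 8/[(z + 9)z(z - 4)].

Using cover-up method: P = 8/117, Q = -2/9, R = 2/13
Result: (8/117)/(z + 9) - (2/9)/z + (2/13)/(z - 4)


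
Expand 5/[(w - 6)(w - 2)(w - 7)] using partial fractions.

Using cover-up method: α = -5/4, β = 1/4, γ = 1
Result: (-5/4)/(w - 6) + (1/4)/(w - 2) + 1/(w - 7)


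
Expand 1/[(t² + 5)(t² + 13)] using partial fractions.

Coefficient matching gives P = R = 0, Q = 1/(13-5) = 1/8, S = -Q = -1/8
Result: (1/8)/(t² + 5) - (1/8)/(t² + 13)


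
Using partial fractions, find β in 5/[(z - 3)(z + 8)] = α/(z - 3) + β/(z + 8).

Cover-up at z = -8: β = 5/(-8 - 3) = -5/11


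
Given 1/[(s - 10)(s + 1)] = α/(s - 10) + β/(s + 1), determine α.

Cover-up at s = 10: α = 1/(10 + 1) = 1/11


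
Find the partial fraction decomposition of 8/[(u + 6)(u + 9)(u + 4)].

Using cover-up method: α = -4/3, β = 8/15, γ = 4/5
Result: (-4/3)/(u + 6) + (8/15)/(u + 9) + (4/5)/(u + 4)


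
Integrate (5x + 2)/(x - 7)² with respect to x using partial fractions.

Decompose: P = 5, Q = 5·7 + 2 = 37, so (5x + 2)/(x - 7)² = 5/(x - 7) + 37/(x - 7)². Integrate: ∫ P/(x - 7) dx = 5 ln|(x - 7)|; ∫ Q/(x - 7)² dx = -37/(x - 7). Sum: 5 ln|(x - 7)| - 37/(x - 7) + C


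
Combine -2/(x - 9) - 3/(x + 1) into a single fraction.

Common denominator (x - 9)(x + 1). Numerator: -2(x + 1) - 3(x - 9) = (-2x - 2) - (3x - 27) = -5x + 25
Result: (-5x + 25)/[(x - 9)(x + 1)]


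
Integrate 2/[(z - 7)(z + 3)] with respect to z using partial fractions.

Decompose: 2/[(z - 7)(z + 3)] = (1/5)/(z - 7) - (1/5)/(z + 3). Integrate each term: (1/5) ln|(z - 7)| - (1/5) ln|(z + 3)| + C


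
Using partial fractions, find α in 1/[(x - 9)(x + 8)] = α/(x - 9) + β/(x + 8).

Cover-up at x = 9: α = 1/(9 + 8) = 1/17


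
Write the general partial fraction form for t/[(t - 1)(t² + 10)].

Linear + irreducible quadratic: α/(t - 1) + (βt + γ)/(t² + 10)


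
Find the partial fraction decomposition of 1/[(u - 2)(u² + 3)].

Cover-up at u = 2: A = 1/(2² + 3) = 1/7. Then B = -A = -1/7, C = -A·(0 + 2) = -2/7
Result: (1/7)/(u - 2) - ((1/7)u + 2/7)/(u² + 3)


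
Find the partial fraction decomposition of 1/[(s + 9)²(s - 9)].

Cover-up at s=9: γ = 1/(9 + 9)² = 1/324. Cover-up at s=-9: β = 1/(-9 - 9) = -1/18. Comparing s² coeff: α = -γ = -1/324
Result: (-1/324)/(s + 9) - (1/18)/(s + 9)² + (1/324)/(s - 9)


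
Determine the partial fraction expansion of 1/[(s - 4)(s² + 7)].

Cover-up at s = 4: A = 1/(4² + 7) = 1/23. Then B = -A = -1/23, C = -A·(0 + 4) = -4/23
Result: (1/23)/(s - 4) - ((1/23)s + 4/23)/(s² + 7)


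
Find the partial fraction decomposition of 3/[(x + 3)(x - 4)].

3/(x + 3)(x - 4) = α/(x + 3) + β/(x - 4). α = 3/(-3 - 4) = -3/7, β = 3/(4 + 3) = 3/7
Result: (-3/7)/(x + 3) + (3/7)/(x - 4)


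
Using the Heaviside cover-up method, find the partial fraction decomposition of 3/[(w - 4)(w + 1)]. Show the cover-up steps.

Cover (w - 4): set w=4, get P = 3/(4 + 1) = 3/5. Cover (w + 1): set w=-1, get Q = 3/(-1 - 4) = -3/5.
Result: (3/5)/(w - 4) - (3/5)/(w + 1)


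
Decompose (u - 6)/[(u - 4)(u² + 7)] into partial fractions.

At u=4: P = (1·4 - 6)/(4² + 7) = -2/23. Q = -P = 2/23, R = 1 - 4·P = 31/23
Result: (-2/23)/(u - 4) + ((2/23)u + 31/23)/(u² + 7)


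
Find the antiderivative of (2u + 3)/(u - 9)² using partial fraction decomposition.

Decompose: P = 2, Q = 2·9 + 3 = 21, so (2u + 3)/(u - 9)² = 2/(u - 9) + 21/(u - 9)². Integrate: ∫ P/(u - 9) du = 2 ln|(u - 9)|; ∫ Q/(u - 9)² du = -21/(u - 9). Sum: 2 ln|(u - 9)| - 21/(u - 9) + C


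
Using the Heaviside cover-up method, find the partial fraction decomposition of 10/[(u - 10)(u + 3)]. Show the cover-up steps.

Cover (u - 10): set u=10, get A = 10/(10 + 3) = 10/13. Cover (u + 3): set u=-3, get B = 10/(-3 - 10) = -10/13.
Result: (10/13)/(u - 10) - (10/13)/(u + 3)


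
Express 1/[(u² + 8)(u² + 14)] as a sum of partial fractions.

Coefficient matching gives A = C = 0, B = 1/(14-8) = 1/6, D = -B = -1/6
Result: (1/6)/(u² + 8) - (1/6)/(u² + 14)


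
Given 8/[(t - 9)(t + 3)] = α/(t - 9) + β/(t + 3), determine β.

Cover-up at t = -3: β = 8/(-3 - 9) = -8/12 = -2/3


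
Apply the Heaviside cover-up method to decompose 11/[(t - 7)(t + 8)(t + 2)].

Cover (t - 7), t=7: P = 11/[(7 + 8)(7 + 2)] = 11/135. Cover (t + 8), t=-8: Q = 11/[(-8 - 7)(-8 + 2)] = 11/90. Cover (t + 2), t=-2: R = 11/[(-2 - 7)(-2 + 8)] = -11/54.
Result: (11/135)/(t - 7) + (11/90)/(t + 8) - (11/54)/(t + 2)


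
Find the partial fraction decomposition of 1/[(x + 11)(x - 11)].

1/(x + 11)(x - 11) = α/(x + 11) + β/(x - 11). α = 1/(-11 - 11) = -1/22, β = 1/(11 + 11) = 1/22
Result: (-1/22)/(x + 11) + (1/22)/(x - 11)


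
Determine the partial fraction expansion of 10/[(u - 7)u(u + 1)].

Using cover-up method: P = 5/28, Q = -10/7, R = 5/4
Result: (5/28)/(u - 7) - (10/7)/u + (5/4)/(u + 1)


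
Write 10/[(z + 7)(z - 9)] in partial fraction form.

10/(z + 7)(z - 9) = A/(z + 7) + B/(z - 9). A = 10/(-7 - 9) = -5/8, B = 10/(9 + 7) = 5/8
Result: (-5/8)/(z + 7) + (5/8)/(z - 9)


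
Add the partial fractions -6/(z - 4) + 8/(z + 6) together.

Common denominator (z - 4)(z + 6). Numerator: -6(z + 6) + 8(z - 4) = (-6z - 36) + (8z - 32) = 2z - 68
Result: (2z - 68)/[(z - 4)(z + 6)]


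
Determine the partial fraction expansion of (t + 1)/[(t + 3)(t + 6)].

At t=-3: A = (1·(-3) + 1)/(-3 + 6) = -2/3. At t=-6: B = (1·(-6) + 1)/(-6 + 3) = 5/3
Result: (-2/3)/(t + 3) + (5/3)/(t + 6)


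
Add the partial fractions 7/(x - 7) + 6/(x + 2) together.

Common denominator (x - 7)(x + 2). Numerator: 7(x + 2) + 6(x - 7) = (7x + 14) + (6x - 42) = 13x - 28
Result: (13x - 28)/[(x - 7)(x + 2)]


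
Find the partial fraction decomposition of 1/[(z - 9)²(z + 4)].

Cover-up at z=-4: R = 1/(-4 - 9)² = 1/169. Cover-up at z=9: Q = 1/(9 + 4) = 1/13. Comparing z² coeff: P = -R = -1/169
Result: (-1/169)/(z - 9) + (1/13)/(z - 9)² + (1/169)/(z + 4)


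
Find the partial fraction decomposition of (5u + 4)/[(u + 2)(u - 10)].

At u=-2: A = (5·(-2) + 4)/(-2 - 10) = 1/2. At u=10: B = (5·10 + 4)/(10 + 2) = 9/2
Result: (1/2)/(u + 2) + (9/2)/(u - 10)


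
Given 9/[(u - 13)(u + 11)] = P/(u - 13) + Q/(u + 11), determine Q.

Cover-up at u = -11: Q = 9/(-11 - 13) = -9/24 = -3/8


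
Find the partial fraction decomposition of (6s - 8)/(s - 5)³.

(6s - 8) = A(s - 5)² + B(s - 5) + C. At s = 5: C = 6·5 - 8 = 22. Coefficients: A = 0, B = 6
Result: 6/(s - 5)² + 22/(s - 5)³


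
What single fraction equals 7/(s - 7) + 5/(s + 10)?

Common denominator (s - 7)(s + 10). Numerator: 7(s + 10) + 5(s - 7) = (7s + 70) + (5s - 35) = 12s + 35
Result: (12s + 35)/[(s - 7)(s + 10)]


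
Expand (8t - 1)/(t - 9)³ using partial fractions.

(8t - 1) = A(t - 9)² + B(t - 9) + C. At t = 9: C = 8·9 - 1 = 71. Coefficients: A = 0, B = 8
Result: 8/(t - 9)² + 71/(t - 9)³


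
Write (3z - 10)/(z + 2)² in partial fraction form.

(3z - 10) = α(z + 2) + β. At z = -2: β = 3·(-2) - 10 = -16. Coeff of z: α = 3
Result: 3/(z + 2) - 16/(z + 2)²


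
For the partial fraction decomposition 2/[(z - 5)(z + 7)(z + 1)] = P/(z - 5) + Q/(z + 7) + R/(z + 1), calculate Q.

Cover-up at z = -7: Q = 2/[(-7 - 5)(-7 + 1)] = 2/[(-12)(-6)] = 2/72 = 1/36


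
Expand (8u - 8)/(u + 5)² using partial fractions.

(8u - 8) = P(u + 5) + Q. At u = -5: Q = 8·(-5) - 8 = -48. Coeff of u: P = 8
Result: 8/(u + 5) - 48/(u + 5)²


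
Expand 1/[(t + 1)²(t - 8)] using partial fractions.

Cover-up at t=8: R = 1/(8 + 1)² = 1/81. Cover-up at t=-1: Q = 1/(-1 - 8) = -1/9. Comparing t² coeff: P = -R = -1/81
Result: (-1/81)/(t + 1) - (1/9)/(t + 1)² + (1/81)/(t - 8)


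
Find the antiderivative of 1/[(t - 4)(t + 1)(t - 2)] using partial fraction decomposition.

Cover-up: P = 1/10, Q = 1/15, R = -1/6. Decomposition: (1/10)/(t - 4) + (1/15)/(t + 1) - (1/6)/(t - 2). Integrate each term: (1/10) ln|(t - 4)| + (1/15) ln|(t + 1)| - (1/6) ln|(t - 2)| + C


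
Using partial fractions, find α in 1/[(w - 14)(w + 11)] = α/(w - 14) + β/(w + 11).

Cover-up at w = 14: α = 1/(14 + 11) = 1/25


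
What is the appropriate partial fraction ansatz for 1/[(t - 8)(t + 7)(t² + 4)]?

Two linear + quadratic: A/(t - 8) + B/(t + 7) + (Ct + D)/(t² + 4)


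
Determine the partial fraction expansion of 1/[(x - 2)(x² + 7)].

Cover-up at x = 2: α = 1/(2² + 7) = 1/11. Then β = -α = -1/11, γ = -α·(0 + 2) = -2/11
Result: (1/11)/(x - 2) - ((1/11)x + 2/11)/(x² + 7)


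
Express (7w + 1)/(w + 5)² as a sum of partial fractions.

(7w + 1) = α(w + 5) + β. At w = -5: β = 7·(-5) + 1 = -34. Coeff of w: α = 7
Result: 7/(w + 5) - 34/(w + 5)²


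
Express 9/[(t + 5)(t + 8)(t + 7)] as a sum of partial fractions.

Using cover-up method: P = 3/2, Q = 3, R = -9/2
Result: (3/2)/(t + 5) + 3/(t + 8) - (9/2)/(t + 7)


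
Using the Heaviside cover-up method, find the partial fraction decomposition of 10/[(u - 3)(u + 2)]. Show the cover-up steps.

Cover (u - 3): set u=3, get α = 10/(3 + 2) = 2. Cover (u + 2): set u=-2, get β = 10/(-2 - 3) = -2.
Result: 2/(u - 3) - 2/(u + 2)


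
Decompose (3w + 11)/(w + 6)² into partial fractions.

(3w + 11) = P(w + 6) + Q. At w = -6: Q = 3·(-6) + 11 = -7. Coeff of w: P = 3
Result: 3/(w + 6) - 7/(w + 6)²


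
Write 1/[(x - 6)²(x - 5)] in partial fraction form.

Cover-up at x=5: C = 1/(5 - 6)² = 1. Cover-up at x=6: B = 1/(6 - 5) = 1. Comparing x² coeff: A = -C = -1
Result: -1/(x - 6) + 1/(x - 6)² + 1/(x - 5)


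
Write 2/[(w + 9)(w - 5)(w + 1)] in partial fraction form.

Using cover-up method: A = 1/56, B = 1/42, C = -1/24
Result: (1/56)/(w + 9) + (1/42)/(w - 5) - (1/24)/(w + 1)


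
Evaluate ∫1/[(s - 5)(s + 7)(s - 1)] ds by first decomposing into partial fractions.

Cover-up: α = 1/48, β = 1/96, γ = -1/32. Decomposition: (1/48)/(s - 5) + (1/96)/(s + 7) - (1/32)/(s - 1). Integrate each term: (1/48) ln|(s - 5)| + (1/96) ln|(s + 7)| - (1/32) ln|(s - 1)| + C


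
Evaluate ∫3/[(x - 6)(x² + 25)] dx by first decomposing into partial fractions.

Cover-up at x=6: α = 3/(6²+25) = 3/61. Coeff matching: β = -3/61, γ = -18/61. Decomposition: (3/61)/(x - 6) - ((3/61)x + 18/61)/(x² + 25). Integrate: linear → ln, quadratic → (1/2)ln + arctan: (3/61) ln|(x - 6)| - (3/122) ln(x² + 25) - (18/305) arctan(x/5) + C


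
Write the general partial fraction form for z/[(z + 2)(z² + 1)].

Linear + irreducible quadratic: P/(z + 2) + (Qz + R)/(z² + 1)


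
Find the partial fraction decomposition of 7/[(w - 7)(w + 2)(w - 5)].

Using cover-up method: α = 7/18, β = 1/9, γ = -1/2
Result: (7/18)/(w - 7) + (1/9)/(w + 2) - (1/2)/(w - 5)


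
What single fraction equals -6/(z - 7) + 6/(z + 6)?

Common denominator (z - 7)(z + 6). Numerator: -6(z + 6) + 6(z - 7) = (-6z - 36) + (6z - 42) = -78
Result: (-78)/[(z - 7)(z + 6)]


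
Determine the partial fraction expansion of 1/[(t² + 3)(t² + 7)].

Coefficient matching gives A = C = 0, B = 1/(7-3) = 1/4, D = -B = -1/4
Result: (1/4)/(t² + 3) - (1/4)/(t² + 7)


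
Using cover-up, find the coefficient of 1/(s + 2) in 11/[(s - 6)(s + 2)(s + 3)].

Cover (s + 2), set s=-2: 11/[(-2 - 6)(-2 + 3)] = -11/8


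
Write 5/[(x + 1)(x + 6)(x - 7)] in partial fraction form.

Using cover-up method: α = -1/8, β = 1/13, γ = 5/104
Result: (-1/8)/(x + 1) + (1/13)/(x + 6) + (5/104)/(x - 7)


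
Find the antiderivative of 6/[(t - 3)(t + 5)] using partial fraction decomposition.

Decompose: 6/[(t - 3)(t + 5)] = (3/4)/(t - 3) - (3/4)/(t + 5). Integrate each term: (3/4) ln|(t - 3)| - (3/4) ln|(t + 5)| + C


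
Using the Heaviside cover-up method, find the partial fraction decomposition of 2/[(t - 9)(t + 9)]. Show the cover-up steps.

Cover (t - 9): set t=9, get P = 2/(9 + 9) = 1/9. Cover (t + 9): set t=-9, get Q = 2/(-9 - 9) = -1/9.
Result: (1/9)/(t - 9) - (1/9)/(t + 9)


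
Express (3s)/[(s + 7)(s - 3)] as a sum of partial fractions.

At s=-7: A = (3·(-7) + 0)/(-7 - 3) = 21/10. At s=3: B = (3·3 + 0)/(3 + 7) = 9/10
Result: (21/10)/(s + 7) + (9/10)/(s - 3)


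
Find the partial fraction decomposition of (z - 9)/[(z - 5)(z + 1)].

At z=5: A = (1·5 - 9)/(5 + 1) = -2/3. At z=-1: B = (1·(-1) - 9)/(-1 - 5) = 5/3
Result: (-2/3)/(z - 5) + (5/3)/(z + 1)


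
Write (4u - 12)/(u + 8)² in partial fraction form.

(4u - 12) = A(u + 8) + B. At u = -8: B = 4·(-8) - 12 = -44. Coeff of u: A = 4
Result: 4/(u + 8) - 44/(u + 8)²


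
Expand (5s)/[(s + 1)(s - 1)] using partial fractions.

At s=-1: α = (5·(-1) + 0)/(-1 - 1) = 5/2. At s=1: β = (5·1 + 0)/(1 + 1) = 5/2
Result: (5/2)/(s + 1) + (5/2)/(s - 1)


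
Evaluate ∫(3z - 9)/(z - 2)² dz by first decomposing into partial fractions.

Decompose: P = 3, Q = 3·2 - 9 = -3, so (3z - 9)/(z - 2)² = 3/(z - 2) - 3/(z - 2)². Integrate: ∫ P/(z - 2) dz = 3 ln|(z - 2)|; ∫ Q/(z - 2)² dz = 3/(z - 2). Sum: 3 ln|(z - 2)| + 3/(z - 2) + C


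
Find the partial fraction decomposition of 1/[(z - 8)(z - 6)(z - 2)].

Using cover-up method: P = 1/12, Q = -1/8, R = 1/24
Result: (1/12)/(z - 8) - (1/8)/(z - 6) + (1/24)/(z - 2)


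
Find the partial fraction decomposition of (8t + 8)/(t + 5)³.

(8t + 8) = α(t + 5)² + β(t + 5) + γ. At t = -5: γ = 8·(-5) + 8 = -32. Coefficients: α = 0, β = 8
Result: 8/(t + 5)² - 32/(t + 5)³


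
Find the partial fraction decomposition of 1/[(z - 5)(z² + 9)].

Cover-up at z = 5: α = 1/(5² + 9) = 1/34. Then β = -α = -1/34, γ = -α·(0 + 5) = -5/34
Result: (1/34)/(z - 5) - ((1/34)z + 5/34)/(z² + 9)


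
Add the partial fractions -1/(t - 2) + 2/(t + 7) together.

Common denominator (t - 2)(t + 7). Numerator: -1(t + 7) + 2(t - 2) = (-t - 7) + (2t - 4) = t - 11
Result: (t - 11)/[(t - 2)(t + 7)]


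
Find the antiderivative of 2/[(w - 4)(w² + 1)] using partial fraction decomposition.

Cover-up at w=4: α = 2/(4²+1) = 2/17. Coeff matching: β = -2/17, γ = -8/17. Decomposition: (2/17)/(w - 4) - ((2/17)w + 8/17)/(w² + 1). Integrate: linear → ln, quadratic → (1/2)ln + arctan: (2/17) ln|(w - 4)| - (1/17) ln(w² + 1) - (8/17) arctan(w) + C


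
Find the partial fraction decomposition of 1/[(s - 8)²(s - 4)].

Cover-up at s=4: γ = 1/(4 - 8)² = 1/16. Cover-up at s=8: β = 1/(8 - 4) = 1/4. Comparing s² coeff: α = -γ = -1/16
Result: (-1/16)/(s - 8) + (1/4)/(s - 8)² + (1/16)/(s - 4)


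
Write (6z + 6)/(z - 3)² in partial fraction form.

(6z + 6) = A(z - 3) + B. At z = 3: B = 6·3 + 6 = 24. Coeff of z: A = 6
Result: 6/(z - 3) + 24/(z - 3)²


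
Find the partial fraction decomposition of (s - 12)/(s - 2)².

(s - 12) = A(s - 2) + B. At s = 2: B = 1·2 - 12 = -10. Coeff of s: A = 1
Result: 1/(s - 2) - 10/(s - 2)²


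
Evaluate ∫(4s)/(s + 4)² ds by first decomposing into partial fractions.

Decompose: P = 4, Q = 4·(-4) + 0 = -16, so (4s)/(s + 4)² = 4/(s + 4) - 16/(s + 4)². Integrate: ∫ P/(s + 4) ds = 4 ln|(s + 4)|; ∫ Q/(s + 4)² ds = 16/(s + 4). Sum: 4 ln|(s + 4)| + 16/(s + 4) + C


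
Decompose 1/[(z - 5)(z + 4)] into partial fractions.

1/(z - 5)(z + 4) = α/(z - 5) + β/(z + 4). α = 1/(5 + 4) = 1/9, β = 1/(-4 - 5) = -1/9
Result: (1/9)/(z - 5) - (1/9)/(z + 4)


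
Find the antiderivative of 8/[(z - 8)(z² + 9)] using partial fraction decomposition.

Cover-up at z=8: α = 8/(8²+9) = 8/73. Coeff matching: β = -8/73, γ = -64/73. Decomposition: (8/73)/(z - 8) - ((8/73)z + 64/73)/(z² + 9). Integrate: linear → ln, quadratic → (1/2)ln + arctan: (8/73) ln|(z - 8)| - (4/73) ln(z² + 9) - (64/219) arctan(z/3) + C


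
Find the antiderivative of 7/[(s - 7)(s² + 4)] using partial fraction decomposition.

Cover-up at s=7: A = 7/(7²+4) = 7/53. Coeff matching: B = -7/53, C = -49/53. Decomposition: (7/53)/(s - 7) - ((7/53)s + 49/53)/(s² + 4). Integrate: linear → ln, quadratic → (1/2)ln + arctan: (7/53) ln|(s - 7)| - (7/106) ln(s² + 4) - (49/106) arctan(s/2) + C


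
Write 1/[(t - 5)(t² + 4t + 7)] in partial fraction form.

Cover-up at t = 5: P = 1/(5² + 4·5 + 7) = 1/52. Then Q = -P = -1/52, R = -P·(4 + 5) = -9/52
Result: (1/52)/(t - 5) - ((1/52)t + 9/52)/(t² + 4t + 7)


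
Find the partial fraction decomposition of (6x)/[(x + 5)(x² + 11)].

At x=-5: α = (6·(-5) + 0)/((-5)² + 11) = -5/6. β = -α = 5/6, γ = 6 - (-5)·α = 11/6
Result: (-5/6)/(x + 5) + ((5/6)x + 11/6)/(x² + 11)


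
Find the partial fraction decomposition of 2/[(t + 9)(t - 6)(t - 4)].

Using cover-up method: A = 2/195, B = 1/15, C = -1/13
Result: (2/195)/(t + 9) + (1/15)/(t - 6) - (1/13)/(t - 4)


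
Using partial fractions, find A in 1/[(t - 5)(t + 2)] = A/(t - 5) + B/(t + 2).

Cover-up at t = 5: A = 1/(5 + 2) = 1/7


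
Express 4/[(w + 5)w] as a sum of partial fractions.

4/(w + 5)w = α/(w + 5) + β/w. α = 4/(-5 - 0) = -4/5, β = 4/(0 + 5) = 4/5
Result: (-4/5)/(w + 5) + (4/5)/w


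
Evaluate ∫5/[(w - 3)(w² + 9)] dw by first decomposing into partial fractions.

Cover-up at w=3: α = 5/(3²+9) = 5/18. Coeff matching: β = -5/18, γ = -5/6. Decomposition: (5/18)/(w - 3) - ((5/18)w + 5/6)/(w² + 9). Integrate: linear → ln, quadratic → (1/2)ln + arctan: (5/18) ln|(w - 3)| - (5/36) ln(w² + 9) - (5/18) arctan(w/3) + C


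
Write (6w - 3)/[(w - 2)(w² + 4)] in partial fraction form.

At w=2: P = (6·2 - 3)/(2² + 4) = 9/8. Q = -P = -9/8, R = 6 - 2·P = 15/4
Result: (9/8)/(w - 2) - ((9/8)w - 15/4)/(w² + 4)


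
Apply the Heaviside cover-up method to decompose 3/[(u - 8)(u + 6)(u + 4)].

Cover (u - 8), u=8: P = 3/[(8 + 6)(8 + 4)] = 1/56. Cover (u + 6), u=-6: Q = 3/[(-6 - 8)(-6 + 4)] = 3/28. Cover (u + 4), u=-4: R = 3/[(-4 - 8)(-4 + 6)] = -1/8.
Result: (1/56)/(u - 8) + (3/28)/(u + 6) - (1/8)/(u + 4)


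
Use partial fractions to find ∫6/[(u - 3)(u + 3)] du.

Decompose: 6/[(u - 3)(u + 3)] = 1/(u - 3) - 1/(u + 3). Integrate each term: ln|(u - 3)| - ln|(u + 3)| + C


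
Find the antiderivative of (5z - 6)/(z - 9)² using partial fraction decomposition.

Decompose: α = 5, β = 5·9 - 6 = 39, so (5z - 6)/(z - 9)² = 5/(z - 9) + 39/(z - 9)². Integrate: ∫ α/(z - 9) dz = 5 ln|(z - 9)|; ∫ β/(z - 9)² dz = -39/(z - 9). Sum: 5 ln|(z - 9)| - 39/(z - 9) + C


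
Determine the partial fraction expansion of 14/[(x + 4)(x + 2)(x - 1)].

Using cover-up method: P = 7/5, Q = -7/3, R = 14/15
Result: (7/5)/(x + 4) - (7/3)/(x + 2) + (14/15)/(x - 1)


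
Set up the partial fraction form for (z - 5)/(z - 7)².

Repeated linear factor: α/(z - 7) + β/(z - 7)²


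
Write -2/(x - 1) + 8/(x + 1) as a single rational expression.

Common denominator (x - 1)(x + 1). Numerator: -2(x + 1) + 8(x - 1) = (-2x - 2) + (8x - 8) = 6x - 10
Result: (6x - 10)/[(x - 1)(x + 1)]


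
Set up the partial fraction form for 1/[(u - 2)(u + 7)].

Distinct linear factors: A/(u - 2) + B/(u + 7)


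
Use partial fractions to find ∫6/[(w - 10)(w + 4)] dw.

Decompose: 6/[(w - 10)(w + 4)] = (3/7)/(w - 10) - (3/7)/(w + 4). Integrate each term: (3/7) ln|(w - 10)| - (3/7) ln|(w + 4)| + C


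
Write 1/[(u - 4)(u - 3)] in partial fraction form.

1/(u - 4)(u - 3) = A/(u - 4) + B/(u - 3). A = 1/(4 - 3) = 1, B = 1/(3 - 4) = -1
Result: 1/(u - 4) - 1/(u - 3)


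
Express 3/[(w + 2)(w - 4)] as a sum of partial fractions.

3/(w + 2)(w - 4) = A/(w + 2) + B/(w - 4). A = 3/(-2 - 4) = -1/2, B = 3/(4 + 2) = 1/2
Result: (-1/2)/(w + 2) + (1/2)/(w - 4)


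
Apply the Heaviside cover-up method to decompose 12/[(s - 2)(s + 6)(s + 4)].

Cover (s - 2), s=2: A = 12/[(2 + 6)(2 + 4)] = 1/4. Cover (s + 6), s=-6: B = 12/[(-6 - 2)(-6 + 4)] = 3/4. Cover (s + 4), s=-4: C = 12/[(-4 - 2)(-4 + 6)] = -1.
Result: (1/4)/(s - 2) + (3/4)/(s + 6) - 1/(s + 4)


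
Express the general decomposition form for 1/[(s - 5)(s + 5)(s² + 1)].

Two linear + quadratic: A/(s - 5) + B/(s + 5) + (Cs + D)/(s² + 1)


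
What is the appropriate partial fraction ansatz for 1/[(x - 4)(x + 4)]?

Distinct linear factors: A/(x - 4) + B/(x + 4)


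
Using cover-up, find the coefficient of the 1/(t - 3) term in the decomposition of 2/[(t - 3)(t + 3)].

Cover (t - 3), set t=3: 2/((t + 3) at t=3) = 2/(6) = 1/3


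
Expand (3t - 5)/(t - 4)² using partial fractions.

(3t - 5) = α(t - 4) + β. At t = 4: β = 3·4 - 5 = 7. Coeff of t: α = 3
Result: 3/(t - 4) + 7/(t - 4)²


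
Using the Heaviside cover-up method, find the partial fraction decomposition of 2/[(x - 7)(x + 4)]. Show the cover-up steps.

Cover (x - 7): set x=7, get A = 2/(7 + 4) = 2/11. Cover (x + 4): set x=-4, get B = 2/(-4 - 7) = -2/11.
Result: (2/11)/(x - 7) - (2/11)/(x + 4)


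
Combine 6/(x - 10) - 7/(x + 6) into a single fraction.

Common denominator (x - 10)(x + 6). Numerator: 6(x + 6) - 7(x - 10) = (6x + 36) - (7x - 70) = -x + 106
Result: (-x + 106)/[(x - 10)(x + 6)]


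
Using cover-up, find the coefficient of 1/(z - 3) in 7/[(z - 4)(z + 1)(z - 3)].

Cover (z - 3), set z=3: 7/[(3 - 4)(3 + 1)] = -7/4


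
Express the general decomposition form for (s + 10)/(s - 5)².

Repeated linear factor: A/(s - 5) + B/(s - 5)²


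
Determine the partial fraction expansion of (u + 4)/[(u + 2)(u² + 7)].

At u=-2: α = (1·(-2) + 4)/((-2)² + 7) = 2/11. β = -α = -2/11, γ = 1 - (-2)·α = 15/11
Result: (2/11)/(u + 2) - ((2/11)u - 15/11)/(u² + 7)


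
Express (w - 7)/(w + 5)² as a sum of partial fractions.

(w - 7) = P(w + 5) + Q. At w = -5: Q = 1·(-5) - 7 = -12. Coeff of w: P = 1
Result: 1/(w + 5) - 12/(w + 5)²


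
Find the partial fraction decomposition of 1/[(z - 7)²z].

Cover-up at z=0: R = 1/(0 - 7)² = 1/49. Cover-up at z=7: Q = 1/(7 - 0) = 1/7. Comparing z² coeff: P = -R = -1/49
Result: (-1/49)/(z - 7) + (1/7)/(z - 7)² + (1/49)/z


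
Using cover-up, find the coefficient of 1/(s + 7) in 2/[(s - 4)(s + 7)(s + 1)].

Cover (s + 7), set s=-7: 2/[(-7 - 4)(-7 + 1)] = 1/33


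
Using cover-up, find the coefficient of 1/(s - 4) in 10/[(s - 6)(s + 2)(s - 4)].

Cover (s - 4), set s=4: 10/[(4 - 6)(4 + 2)] = -5/6


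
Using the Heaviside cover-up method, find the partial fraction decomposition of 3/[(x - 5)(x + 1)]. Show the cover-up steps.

Cover (x - 5): set x=5, get A = 3/(5 + 1) = 1/2. Cover (x + 1): set x=-1, get B = 3/(-1 - 5) = -1/2.
Result: (1/2)/(x - 5) - (1/2)/(x + 1)


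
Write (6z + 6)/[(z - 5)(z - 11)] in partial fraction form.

At z=5: α = (6·5 + 6)/(5 - 11) = -6. At z=11: β = (6·11 + 6)/(11 - 5) = 12
Result: -6/(z - 5) + 12/(z - 11)


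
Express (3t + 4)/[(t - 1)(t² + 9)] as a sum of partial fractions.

At t=1: α = (3·1 + 4)/(1² + 9) = 7/10. β = -α = -7/10, γ = 3 - 1·α = 23/10
Result: (7/10)/(t - 1) - ((7/10)t - 23/10)/(t² + 9)


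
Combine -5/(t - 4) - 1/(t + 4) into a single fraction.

Common denominator (t - 4)(t + 4). Numerator: -5(t + 4) - 1(t - 4) = (-5t - 20) - (t - 4) = -6t - 16
Result: (-6t - 16)/[(t - 4)(t + 4)]


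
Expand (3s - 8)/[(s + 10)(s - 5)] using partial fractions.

At s=-10: P = (3·(-10) - 8)/(-10 - 5) = 38/15. At s=5: Q = (3·5 - 8)/(5 + 10) = 7/15
Result: (38/15)/(s + 10) + (7/15)/(s - 5)


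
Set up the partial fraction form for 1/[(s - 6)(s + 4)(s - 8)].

Three distinct linear factors: A/(s - 6) + B/(s + 4) + C/(s - 8)


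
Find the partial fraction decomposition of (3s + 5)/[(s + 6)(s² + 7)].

At s=-6: α = (3·(-6) + 5)/((-6)² + 7) = -13/43. β = -α = 13/43, γ = 3 - (-6)·α = 51/43
Result: (-13/43)/(s + 6) + ((13/43)s + 51/43)/(s² + 7)


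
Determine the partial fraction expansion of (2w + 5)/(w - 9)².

(2w + 5) = α(w - 9) + β. At w = 9: β = 2·9 + 5 = 23. Coeff of w: α = 2
Result: 2/(w - 9) + 23/(w - 9)²


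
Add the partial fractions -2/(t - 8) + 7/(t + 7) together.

Common denominator (t - 8)(t + 7). Numerator: -2(t + 7) + 7(t - 8) = (-2t - 14) + (7t - 56) = 5t - 70
Result: (5t - 70)/[(t - 8)(t + 7)]


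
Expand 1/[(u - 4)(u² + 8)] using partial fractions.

Cover-up at u = 4: A = 1/(4² + 8) = 1/24. Then B = -A = -1/24, C = -A·(0 + 4) = -1/6
Result: (1/24)/(u - 4) - ((1/24)u + 1/6)/(u² + 8)


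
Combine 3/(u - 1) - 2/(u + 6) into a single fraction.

Common denominator (u - 1)(u + 6). Numerator: 3(u + 6) - 2(u - 1) = (3u + 18) - (2u - 2) = u + 20
Result: (u + 20)/[(u - 1)(u + 6)]


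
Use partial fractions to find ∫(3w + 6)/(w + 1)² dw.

Decompose: α = 3, β = 3·(-1) + 6 = 3, so (3w + 6)/(w + 1)² = 3/(w + 1) + 3/(w + 1)². Integrate: ∫ α/(w + 1) dw = 3 ln|(w + 1)|; ∫ β/(w + 1)² dw = -3/(w + 1). Sum: 3 ln|(w + 1)| - 3/(w + 1) + C


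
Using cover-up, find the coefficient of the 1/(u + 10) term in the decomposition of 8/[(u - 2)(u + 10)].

Cover (u + 10), set u=-10: 8/((u - 2) at u=-10) = 8/(-12) = -2/3


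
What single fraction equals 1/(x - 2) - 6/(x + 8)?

Common denominator (x - 2)(x + 8). Numerator: 1(x + 8) - 6(x - 2) = (x + 8) - (6x - 12) = -5x + 20
Result: (-5x + 20)/[(x - 2)(x + 8)]


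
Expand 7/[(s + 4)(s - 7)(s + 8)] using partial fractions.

Using cover-up method: α = -7/44, β = 7/165, γ = 7/60
Result: (-7/44)/(s + 4) + (7/165)/(s - 7) + (7/60)/(s + 8)


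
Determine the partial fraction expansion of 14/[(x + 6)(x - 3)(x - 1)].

Using cover-up method: A = 2/9, B = 7/9, C = -1
Result: (2/9)/(x + 6) + (7/9)/(x - 3) - 1/(x - 1)


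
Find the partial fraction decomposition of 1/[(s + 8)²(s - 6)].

Cover-up at s=6: R = 1/(6 + 8)² = 1/196. Cover-up at s=-8: Q = 1/(-8 - 6) = -1/14. Comparing s² coeff: P = -R = -1/196
Result: (-1/196)/(s + 8) - (1/14)/(s + 8)² + (1/196)/(s - 6)


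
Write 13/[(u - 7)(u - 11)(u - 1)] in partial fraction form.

Using cover-up method: P = -13/24, Q = 13/40, R = 13/60
Result: (-13/24)/(u - 7) + (13/40)/(u - 11) + (13/60)/(u - 1)


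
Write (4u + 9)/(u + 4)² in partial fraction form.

(4u + 9) = A(u + 4) + B. At u = -4: B = 4·(-4) + 9 = -7. Coeff of u: A = 4
Result: 4/(u + 4) - 7/(u + 4)²


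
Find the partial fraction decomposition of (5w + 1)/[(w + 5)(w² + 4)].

At w=-5: P = (5·(-5) + 1)/((-5)² + 4) = -24/29. Q = -P = 24/29, R = 5 - (-5)·P = 25/29
Result: (-24/29)/(w + 5) + ((24/29)w + 25/29)/(w² + 4)


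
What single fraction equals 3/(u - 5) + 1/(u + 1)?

Common denominator (u - 5)(u + 1). Numerator: 3(u + 1) + 1(u - 5) = (3u + 3) + (u - 5) = 4u - 2
Result: (4u - 2)/[(u - 5)(u + 1)]


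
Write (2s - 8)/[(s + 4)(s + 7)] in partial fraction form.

At s=-4: A = (2·(-4) - 8)/(-4 + 7) = -16/3. At s=-7: B = (2·(-7) - 8)/(-7 + 4) = 22/3
Result: (-16/3)/(s + 4) + (22/3)/(s + 7)


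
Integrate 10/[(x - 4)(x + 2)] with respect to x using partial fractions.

Decompose: 10/[(x - 4)(x + 2)] = (5/3)/(x - 4) - (5/3)/(x + 2). Integrate each term: (5/3) ln|(x - 4)| - (5/3) ln|(x + 2)| + C


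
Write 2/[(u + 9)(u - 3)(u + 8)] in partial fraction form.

Using cover-up method: A = 1/6, B = 1/66, C = -2/11
Result: (1/6)/(u + 9) + (1/66)/(u - 3) - (2/11)/(u + 8)


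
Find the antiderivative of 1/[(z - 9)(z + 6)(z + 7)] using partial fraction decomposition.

Cover-up: A = 1/240, B = -1/15, C = 1/16. Decomposition: (1/240)/(z - 9) - (1/15)/(z + 6) + (1/16)/(z + 7). Integrate each term: (1/240) ln|(z - 9)| - (1/15) ln|(z + 6)| + (1/16) ln|(z + 7)| + C


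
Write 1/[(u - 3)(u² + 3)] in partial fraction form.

Cover-up at u = 3: α = 1/(3² + 3) = 1/12. Then β = -α = -1/12, γ = -α·(0 + 3) = -1/4
Result: (1/12)/(u - 3) - ((1/12)u + 1/4)/(u² + 3)


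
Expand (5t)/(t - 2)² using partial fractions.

(5t) = α(t - 2) + β. At t = 2: β = 5·2 + 0 = 10. Coeff of t: α = 5
Result: 5/(t - 2) + 10/(t - 2)²


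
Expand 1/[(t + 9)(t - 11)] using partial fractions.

1/(t + 9)(t - 11) = α/(t + 9) + β/(t - 11). α = 1/(-9 - 11) = -1/20, β = 1/(11 + 9) = 1/20
Result: (-1/20)/(t + 9) + (1/20)/(t - 11)


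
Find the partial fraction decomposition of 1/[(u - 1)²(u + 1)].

Cover-up at u=-1: R = 1/(-1 - 1)² = 1/4. Cover-up at u=1: Q = 1/(1 + 1) = 1/2. Comparing u² coeff: P = -R = -1/4
Result: (-1/4)/(u - 1) + (1/2)/(u - 1)² + (1/4)/(u + 1)


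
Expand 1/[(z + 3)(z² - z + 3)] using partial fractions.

Cover-up at z = -3: α = 1/((-3)² - 1·(-3) + 3) = 1/15. Then β = -α = -1/15, γ = -α·(-1 - 3) = 4/15
Result: (1/15)/(z + 3) - ((1/15)z - 4/15)/(z² - z + 3)


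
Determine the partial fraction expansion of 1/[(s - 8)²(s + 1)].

Cover-up at s=-1: C = 1/(-1 - 8)² = 1/81. Cover-up at s=8: B = 1/(8 + 1) = 1/9. Comparing s² coeff: A = -C = -1/81
Result: (-1/81)/(s - 8) + (1/9)/(s - 8)² + (1/81)/(s + 1)


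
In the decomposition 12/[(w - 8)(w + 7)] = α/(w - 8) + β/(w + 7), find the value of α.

Cover-up at w = 8: α = 12/(8 + 7) = 12/15 = 4/5


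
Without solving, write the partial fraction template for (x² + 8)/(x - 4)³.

Repeated linear factor (power 3): α/(x - 4) + β/(x - 4)² + γ/(x - 4)³


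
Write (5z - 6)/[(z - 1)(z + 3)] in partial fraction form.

At z=1: α = (5·1 - 6)/(1 + 3) = -1/4. At z=-3: β = (5·(-3) - 6)/(-3 - 1) = 21/4
Result: (-1/4)/(z - 1) + (21/4)/(z + 3)


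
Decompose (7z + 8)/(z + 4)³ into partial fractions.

(7z + 8) = A(z + 4)² + B(z + 4) + C. At z = -4: C = 7·(-4) + 8 = -20. Coefficients: A = 0, B = 7
Result: 7/(z + 4)² - 20/(z + 4)³


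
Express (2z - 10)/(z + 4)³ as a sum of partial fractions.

(2z - 10) = α(z + 4)² + β(z + 4) + γ. At z = -4: γ = 2·(-4) - 10 = -18. Coefficients: α = 0, β = 2
Result: 2/(z + 4)² - 18/(z + 4)³


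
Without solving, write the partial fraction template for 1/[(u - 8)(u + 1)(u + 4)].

Three distinct linear factors: A/(u - 8) + B/(u + 1) + C/(u + 4)


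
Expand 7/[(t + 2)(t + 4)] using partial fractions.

7/(t + 2)(t + 4) = P/(t + 2) + Q/(t + 4). P = 7/(-2 + 4) = 7/2, Q = 7/(-4 + 2) = -7/2
Result: (7/2)/(t + 2) - (7/2)/(t + 4)


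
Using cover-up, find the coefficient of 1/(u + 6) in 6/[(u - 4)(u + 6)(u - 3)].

Cover (u + 6), set u=-6: 6/[(-6 - 4)(-6 - 3)] = 1/15


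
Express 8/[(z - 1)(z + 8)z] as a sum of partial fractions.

Using cover-up method: A = 8/9, B = 1/9, C = -1
Result: (8/9)/(z - 1) + (1/9)/(z + 8) - 1/z


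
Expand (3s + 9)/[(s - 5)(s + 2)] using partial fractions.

At s=5: P = (3·5 + 9)/(5 + 2) = 24/7. At s=-2: Q = (3·(-2) + 9)/(-2 - 5) = -3/7
Result: (24/7)/(s - 5) - (3/7)/(s + 2)


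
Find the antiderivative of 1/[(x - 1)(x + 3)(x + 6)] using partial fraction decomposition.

Cover-up: α = 1/28, β = -1/12, γ = 1/21. Decomposition: (1/28)/(x - 1) - (1/12)/(x + 3) + (1/21)/(x + 6). Integrate each term: (1/28) ln|(x - 1)| - (1/12) ln|(x + 3)| + (1/21) ln|(x + 6)| + C
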